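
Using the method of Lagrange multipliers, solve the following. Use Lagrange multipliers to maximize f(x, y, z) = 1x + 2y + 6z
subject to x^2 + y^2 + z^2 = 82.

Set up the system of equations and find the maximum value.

Lagrange conditions: 1 = 2*lambda*x, 2 = 2*lambda*y, 6 = 2*lambda*z
So x:1 = y:2 = z:6, i.e. x = 1t, y = 2t, z = 6t
Constraint: t^2*(1^2 + 2^2 + 6^2) = 82
  t^2 * 41 = 82  =>  t = sqrt(2)
Maximum = 1*1t + 2*2t + 6*6t = 41*sqrt(2) = sqrt(3362)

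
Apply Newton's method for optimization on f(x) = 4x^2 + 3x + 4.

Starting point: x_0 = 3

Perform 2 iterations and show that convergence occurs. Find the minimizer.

f(x) = 4x^2 + 3x + 4, f'(x) = 8x + (3), f''(x) = 8
Step 1: f'(3) = 27, x_1 = 3 - 27/8 = -3/8
Step 2: f'(-3/8) = 0, x_2 = -3/8 (converged)
Newton's method converges in 1 step for quadratics.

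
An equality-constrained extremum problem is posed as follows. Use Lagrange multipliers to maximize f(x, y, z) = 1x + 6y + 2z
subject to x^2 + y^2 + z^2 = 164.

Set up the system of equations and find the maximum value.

Lagrange conditions: 1 = 2*lambda*x, 6 = 2*lambda*y, 2 = 2*lambda*z
So x:1 = y:6 = z:2, i.e. x = 1t, y = 6t, z = 2t
Constraint: t^2*(1^2 + 6^2 + 2^2) = 164
  t^2 * 41 = 164  =>  t = sqrt(4)
Maximum = 1*1t + 6*6t + 2*2t = 41*sqrt(4) = 82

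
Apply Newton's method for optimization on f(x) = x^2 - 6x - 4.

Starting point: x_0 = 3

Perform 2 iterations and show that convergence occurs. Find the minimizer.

f(x) = x^2 - 6x - 4, f'(x) = 2x + (-6), f''(x) = 2
Step 1: f'(3) = 0, x_1 = 3 - 0/2 = 3
Step 2: f'(3) = 0, x_2 = 3 (converged)
Newton's method converges in 1 step for quadratics.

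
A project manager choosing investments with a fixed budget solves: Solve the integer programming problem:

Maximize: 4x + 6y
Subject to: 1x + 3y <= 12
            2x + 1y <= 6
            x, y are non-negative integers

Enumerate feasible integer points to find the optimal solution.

Constraint 1: 1x + 3y <= 12
Constraint 2: 2x + 1y <= 6
Feasible x range (need y >= 0): 0 <= x <= min(12/1, 6/2) => x in {0, ..., 3}.
Enumerate feasible integer points row by row (the coefficient of y is 6 > 0, so for each x the largest feasible y gives the best value):
  x = 0: y <= min((12 - 1*0)/3, (6 - 2*0)/1) => y in {0, ..., 4}; best 4*0 + 6*4 = 24
  x = 1: y <= min((12 - 1*1)/3, (6 - 2*1)/1) => y in {0, ..., 3}; best 4*1 + 6*3 = 22
  x = 2: y <= min((12 - 1*2)/3, (6 - 2*2)/1) => y in {0, ..., 2}; best 4*2 + 6*2 = 20
  x = 3: y <= min((12 - 1*3)/3, (6 - 2*3)/1) => y in {0}; best 4*3 + 6*0 = 12
The maximum 4x + 6y = 24 is achieved at x = 0, y = 4.
Check: 1*0 + 3*4 = 12 <= 12 and 2*0 + 1*4 = 4 <= 6.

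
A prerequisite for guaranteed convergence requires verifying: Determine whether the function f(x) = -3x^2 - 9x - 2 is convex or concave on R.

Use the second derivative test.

f(x) = -3x^2 - 9x - 2
f'(x) = -6x - 9
f''(x) = -6
Since f''(x) = -6 < 0 for all x, f is concave on R.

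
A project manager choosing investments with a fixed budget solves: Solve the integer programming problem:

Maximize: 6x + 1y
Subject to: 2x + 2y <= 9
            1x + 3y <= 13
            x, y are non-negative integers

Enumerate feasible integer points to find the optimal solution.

Constraint 1: 2x + 2y <= 9
Constraint 2: 1x + 3y <= 13
Feasible x range (need y >= 0): 0 <= x <= min(9/2, 13/1) => x in {0, ..., 4}.
Enumerate feasible integer points row by row (the coefficient of y is 1 > 0, so for each x the largest feasible y gives the best value):
  x = 0: y <= min((9 - 2*0)/2, (13 - 1*0)/3) => y in {0, ..., 4}; best 6*0 + 1*4 = 4
  x = 1: y <= min((9 - 2*1)/2, (13 - 1*1)/3) => y in {0, ..., 3}; best 6*1 + 1*3 = 9
  x = 2: y <= min((9 - 2*2)/2, (13 - 1*2)/3) => y in {0, ..., 2}; best 6*2 + 1*2 = 14
  x = 3: y <= min((9 - 2*3)/2, (13 - 1*3)/3) => y in {0, ..., 1}; best 6*3 + 1*1 = 19
  x = 4: y <= min((9 - 2*4)/2, (13 - 1*4)/3) => y in {0}; best 6*4 + 1*0 = 24
The maximum 6x + 1y = 24 is achieved at x = 4, y = 0.
Check: 2*4 + 2*0 = 8 <= 9 and 1*4 + 3*0 = 4 <= 13.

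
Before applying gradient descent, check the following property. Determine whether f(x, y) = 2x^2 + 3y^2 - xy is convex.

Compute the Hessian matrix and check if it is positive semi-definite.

f(x,y) = 2x^2 + 3y^2 - xy
Hessian H = [[4, -1], [-1, 6]]
trace(H) = 10, det(H) = 23
Eigenvalues: (10 +/- sqrt(8)) / 2 = 6.414, 3.586
Since both eigenvalues > 0, f is convex.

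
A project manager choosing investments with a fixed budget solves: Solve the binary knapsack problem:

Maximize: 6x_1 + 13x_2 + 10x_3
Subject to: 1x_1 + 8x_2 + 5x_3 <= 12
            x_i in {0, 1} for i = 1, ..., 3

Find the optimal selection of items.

Items: item 1 (v=6, w=1), item 2 (v=13, w=8), item 3 (v=10, w=5)
Capacity: 12
Checking all 8 subsets (w = total weight, v = total value):
  {}: w = 0, v = 0
  {1}: w = 1, v = 6
  {2}: w = 8, v = 13
  {3}: w = 5, v = 10
  {1, 2}: w = 9, v = 19
  {1, 3}: w = 6, v = 16
  {2, 3}: w = 13 > 12, infeasible
  {1, 2, 3}: w = 14 > 12, infeasible
Best feasible subset: items [1, 2]
Total weight: 9 <= 12, total value: 19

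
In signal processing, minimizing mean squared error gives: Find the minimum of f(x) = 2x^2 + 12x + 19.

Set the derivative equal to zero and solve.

f(x) = 2x^2 + 12x + 19
f'(x) = 4x + (12) = 0
x = -12/4 = -3
f(-3) = 1
Since f''(x) = 4 > 0, this is a minimum.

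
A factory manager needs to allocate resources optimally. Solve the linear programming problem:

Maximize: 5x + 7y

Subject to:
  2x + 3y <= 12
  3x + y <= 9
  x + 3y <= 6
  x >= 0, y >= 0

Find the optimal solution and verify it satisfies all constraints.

Feasible vertices: (0, 0), (0, 2), (21/8, 9/8), (3, 0)
Objective 5x + 7y at each vertex:
  (0, 0): 0
  (0, 2): 14
  (21/8, 9/8): 21
  (3, 0): 15
Maximum is 21 at (21/8, 9/8).
Verify constraints at (x, y) = (21/8, 9/8):
  2*(21/8) + 3*(9/8) = 69/8 <= 12
  3*(21/8) + 1*(9/8) = 9 <= 9 (active)
  1*(21/8) + 3*(9/8) = 6 <= 6 (active)
  x = 21/8 >= 0, y = 9/8 >= 0. All constraints satisfied.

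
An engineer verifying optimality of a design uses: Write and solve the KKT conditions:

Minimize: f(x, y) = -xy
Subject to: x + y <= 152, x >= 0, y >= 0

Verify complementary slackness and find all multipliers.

Problem: min -xy s.t. x + y <= 152 (multiplier lambda), x >= 0 (mu_x), y >= 0 (mu_y)
KKT stationarity: -y + lambda - mu_x = 0, -x + lambda - mu_y = 0, with lambda, mu_x, mu_y >= 0
Complementary slackness: lambda*(x + y - 152) = 0, mu_x*x = 0, mu_y*y = 0
If lambda = 0: y = -mu_x <= 0 and x = -mu_y <= 0 force x = y = 0 with f = 0; but x = y = 76 is feasible with f = -5776 < 0, so this is not the minimum. Hence lambda > 0 and x + y = 152.
Try x > 0, y > 0 (so mu_x = mu_y = 0): y = lambda, x = lambda => x = y = lambda
x + y = 152 => 2*lambda = 152 => lambda = 76
x* = y* = 76 > 0, consistent with mu_x = mu_y = 0.
(Any feasible point with x = 0 or y = 0 has f = 0 > -5776, so the minimum is not on those boundaries.)
min(-xy) = -5776 (i.e. max xy = 5776)
Multipliers: lambda = 76, mu_x = 0, mu_y = 0
Complementary slackness: lambda*(x + y - 152) = 76*(76 + 76 - 152) = 0, mu_x*x = 0*76 = 0, mu_y*y = 0*76 = 0. Satisfied.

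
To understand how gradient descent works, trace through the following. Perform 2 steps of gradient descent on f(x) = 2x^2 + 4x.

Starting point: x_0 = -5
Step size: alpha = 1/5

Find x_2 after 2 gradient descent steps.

f(x) = 2x^2 + 4x, f'(x) = 4x + (4)
Step 1: f'(-5) = -16, x_1 = -5 - 1/5 * -16 = -9/5
Step 2: f'(-9/5) = -16/5, x_2 = -9/5 - 1/5 * -16/5 = -29/25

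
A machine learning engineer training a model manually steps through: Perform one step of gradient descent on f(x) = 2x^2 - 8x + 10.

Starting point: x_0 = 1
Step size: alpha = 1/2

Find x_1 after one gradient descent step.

f(x) = 2x^2 - 8x + 10
f'(x) = 4x - 8
f'(1) = 4*1 + (-8) = -4
x_1 = x_0 - alpha * f'(x_0) = 1 - 1/2 * -4 = 3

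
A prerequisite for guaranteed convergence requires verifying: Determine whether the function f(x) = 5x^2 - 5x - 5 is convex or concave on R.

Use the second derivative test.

f(x) = 5x^2 - 5x - 5
f'(x) = 10x - 5
f''(x) = 10
Since f''(x) = 10 > 0 for all x, f is convex on R.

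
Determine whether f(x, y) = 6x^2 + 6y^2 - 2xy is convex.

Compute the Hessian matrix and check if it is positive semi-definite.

f(x,y) = 6x^2 + 6y^2 - 2xy
Hessian H = [[12, -2], [-2, 12]]
trace(H) = 24, det(H) = 140
Eigenvalues: (24 +/- sqrt(16)) / 2 = 14, 10
Since both eigenvalues > 0, f is convex.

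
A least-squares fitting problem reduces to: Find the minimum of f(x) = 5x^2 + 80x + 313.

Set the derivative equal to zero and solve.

f(x) = 5x^2 + 80x + 313
f'(x) = 10x + (80) = 0
x = -80/10 = -8
f(-8) = -7
Since f''(x) = 10 > 0, this is a minimum.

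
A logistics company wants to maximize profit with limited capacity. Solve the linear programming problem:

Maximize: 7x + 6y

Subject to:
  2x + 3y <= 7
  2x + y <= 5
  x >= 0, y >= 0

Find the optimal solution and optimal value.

Feasible vertices: (0, 0), (0, 7/3), (2, 1), (5/2, 0)
Objective 7x + 6y at each:
  (0, 0): 0
  (0, 7/3): 14
  (2, 1): 20
  (5/2, 0): 35/2
Maximum is 20 at (2, 1).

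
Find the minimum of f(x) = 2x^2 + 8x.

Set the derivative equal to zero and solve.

f(x) = 2x^2 + 8x
f'(x) = 4x + (8) = 0
x = -8/4 = -2
f(-2) = -8
Since f''(x) = 4 > 0, this is a minimum.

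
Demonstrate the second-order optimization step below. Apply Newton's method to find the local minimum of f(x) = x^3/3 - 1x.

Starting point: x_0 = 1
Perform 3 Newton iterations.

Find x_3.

f(x) = x^3/3 - 1x
f'(x) = x^2 - 1, f''(x) = 2x
Newton update: x_{n+1} = x_n - (x_n^2 - 1)/(2*x_n)
Step 1: x_0 = 1, f'=0, f''=2, x_1 = 1
Step 2: x_1 = 1, f'=0, f''=2, x_2 = 1
Step 3: x_2 = 1, f'=0, f''=2, x_3 = 1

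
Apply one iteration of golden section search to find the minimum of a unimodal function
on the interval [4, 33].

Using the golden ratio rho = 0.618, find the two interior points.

Golden section search on [4, 33].
Golden ratio rho = 0.618 (approx).
Interior points:
  x_1 = 4 + (1-0.618)*29 = 15.0780
  x_2 = 4 + 0.618*29 = 21.9220
Compare f(x_1) and f(x_2) to determine which subinterval to keep.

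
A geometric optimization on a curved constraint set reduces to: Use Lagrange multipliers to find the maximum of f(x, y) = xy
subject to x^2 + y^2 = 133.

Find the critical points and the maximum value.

Lagrange conditions: y = 2*lambda*x and x = 2*lambda*y
If x = 0 then y = 0, violating the constraint, so x, y != 0.
Dividing: y/x = x/y => x^2 = y^2 => y = x or y = -x
Constraint: 2x^2 = 133 => x^2 = 133/2 => x = +/-sqrt(133/2)
Critical points: (sqrt(133/2), sqrt(133/2)), (-sqrt(133/2), -sqrt(133/2)), (sqrt(133/2), -sqrt(133/2)), (-sqrt(133/2), sqrt(133/2))
  y = x:  xy = x^2 = 133/2  at (sqrt(133/2), sqrt(133/2)) and (-sqrt(133/2), -sqrt(133/2))
  y = -x: xy = -x^2 = -133/2 at (sqrt(133/2), -sqrt(133/2)) and (-sqrt(133/2), sqrt(133/2))
Maximum xy = 133/2 at (sqrt(133/2), sqrt(133/2)) and (-sqrt(133/2), -sqrt(133/2))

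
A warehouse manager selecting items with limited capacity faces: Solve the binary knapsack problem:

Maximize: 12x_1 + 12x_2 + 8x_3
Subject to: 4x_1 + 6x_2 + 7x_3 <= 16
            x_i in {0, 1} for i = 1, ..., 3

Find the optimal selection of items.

Items: item 1 (v=12, w=4), item 2 (v=12, w=6), item 3 (v=8, w=7)
Capacity: 16
Checking all 8 subsets (w = total weight, v = total value):
  {}: w = 0, v = 0
  {1}: w = 4, v = 12
  {2}: w = 6, v = 12
  {3}: w = 7, v = 8
  {1, 2}: w = 10, v = 24
  {1, 3}: w = 11, v = 20
  {2, 3}: w = 13, v = 20
  {1, 2, 3}: w = 17 > 16, infeasible
Best feasible subset: items [1, 2]
Total weight: 10 <= 16, total value: 24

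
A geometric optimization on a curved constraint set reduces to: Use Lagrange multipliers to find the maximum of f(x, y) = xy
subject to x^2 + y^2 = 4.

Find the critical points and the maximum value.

Lagrange conditions: y = 2*lambda*x and x = 2*lambda*y
If x = 0 then y = 0, violating the constraint, so x, y != 0.
Dividing: y/x = x/y => x^2 = y^2 => y = x or y = -x
Constraint: 2x^2 = 4 => x^2 = 2 => x = +/-sqrt(2)
Critical points: (sqrt(2), sqrt(2)), (-sqrt(2), -sqrt(2)), (sqrt(2), -sqrt(2)), (-sqrt(2), sqrt(2))
  y = x:  xy = x^2 = 2  at (sqrt(2), sqrt(2)) and (-sqrt(2), -sqrt(2))
  y = -x: xy = -x^2 = -2 at (sqrt(2), -sqrt(2)) and (-sqrt(2), sqrt(2))
Maximum xy = 2 at (sqrt(2), sqrt(2)) and (-sqrt(2), -sqrt(2))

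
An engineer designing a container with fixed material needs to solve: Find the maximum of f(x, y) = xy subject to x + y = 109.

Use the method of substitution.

Substitute y = 109 - x into f(x,y) = xy:
g(x) = x(109 - x) = 109x - x^2
g'(x) = 109 - 2x = 0  =>  x = 109/2
y = 109 - 109/2 = 109/2
Maximum value = (109/2) * (109/2) = 11881/4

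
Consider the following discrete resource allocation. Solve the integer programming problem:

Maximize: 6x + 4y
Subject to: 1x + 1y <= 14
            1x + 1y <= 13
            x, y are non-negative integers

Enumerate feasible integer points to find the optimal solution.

Constraint 1: 1x + 1y <= 14
Constraint 2: 1x + 1y <= 13
Feasible x range (need y >= 0): 0 <= x <= min(14/1, 13/1) => x in {0, ..., 13}.
Enumerate feasible integer points row by row (the coefficient of y is 4 > 0, so for each x the largest feasible y gives the best value):
  x = 0: y <= min((14 - 1*0)/1, (13 - 1*0)/1) => y in {0, ..., 13}; best 6*0 + 4*13 = 52
  x = 1: y <= min((14 - 1*1)/1, (13 - 1*1)/1) => y in {0, ..., 12}; best 6*1 + 4*12 = 54
  x = 2: y <= min((14 - 1*2)/1, (13 - 1*2)/1) => y in {0, ..., 11}; best 6*2 + 4*11 = 56
  x = 3: y <= min((14 - 1*3)/1, (13 - 1*3)/1) => y in {0, ..., 10}; best 6*3 + 4*10 = 58
  x = 4: y <= min((14 - 1*4)/1, (13 - 1*4)/1) => y in {0, ..., 9}; best 6*4 + 4*9 = 60
  x = 5: y <= min((14 - 1*5)/1, (13 - 1*5)/1) => y in {0, ..., 8}; best 6*5 + 4*8 = 62
  x = 6: y <= min((14 - 1*6)/1, (13 - 1*6)/1) => y in {0, ..., 7}; best 6*6 + 4*7 = 64
  x = 7: y <= min((14 - 1*7)/1, (13 - 1*7)/1) => y in {0, ..., 6}; best 6*7 + 4*6 = 66
  x = 8: y <= min((14 - 1*8)/1, (13 - 1*8)/1) => y in {0, ..., 5}; best 6*8 + 4*5 = 68
  x = 9: y <= min((14 - 1*9)/1, (13 - 1*9)/1) => y in {0, ..., 4}; best 6*9 + 4*4 = 70
  x = 10: y <= min((14 - 1*10)/1, (13 - 1*10)/1) => y in {0, ..., 3}; best 6*10 + 4*3 = 72
  x = 11: y <= min((14 - 1*11)/1, (13 - 1*11)/1) => y in {0, ..., 2}; best 6*11 + 4*2 = 74
  x = 12: y <= min((14 - 1*12)/1, (13 - 1*12)/1) => y in {0, ..., 1}; best 6*12 + 4*1 = 76
  x = 13: y <= min((14 - 1*13)/1, (13 - 1*13)/1) => y in {0}; best 6*13 + 4*0 = 78
The maximum 6x + 4y = 78 is achieved at x = 13, y = 0.
Check: 1*13 + 1*0 = 13 <= 14 and 1*13 + 1*0 = 13 <= 13.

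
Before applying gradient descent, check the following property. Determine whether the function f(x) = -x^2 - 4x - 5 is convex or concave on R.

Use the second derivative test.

f(x) = -x^2 - 4x - 5
f'(x) = -2x - 4
f''(x) = -2
Since f''(x) = -2 < 0 for all x, f is concave on R.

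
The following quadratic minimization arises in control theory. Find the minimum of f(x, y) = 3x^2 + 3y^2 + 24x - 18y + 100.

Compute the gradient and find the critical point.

f(x,y) = 3x^2 + 3y^2 + 24x - 18y + 100
df/dx = 6x + (24) = 0  =>  x = -4
df/dy = 6y + (-18) = 0  =>  y = 3
f(-4, 3) = 3*(-4)^2 + 3*(3)^2 + 24*(-4) + -18*(3) + 100 = 25
Hessian is diagonal with entries 6, 6 > 0, so this is a minimum.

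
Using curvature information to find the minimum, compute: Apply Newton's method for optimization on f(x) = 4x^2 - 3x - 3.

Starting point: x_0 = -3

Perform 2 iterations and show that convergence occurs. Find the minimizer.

f(x) = 4x^2 - 3x - 3, f'(x) = 8x + (-3), f''(x) = 8
Step 1: f'(-3) = -27, x_1 = -3 - -27/8 = 3/8
Step 2: f'(3/8) = 0, x_2 = 3/8 (converged)
Newton's method converges in 1 step for quadratics.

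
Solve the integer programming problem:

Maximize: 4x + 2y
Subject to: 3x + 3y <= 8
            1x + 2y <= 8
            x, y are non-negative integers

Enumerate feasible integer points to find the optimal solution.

Constraint 1: 3x + 3y <= 8
Constraint 2: 1x + 2y <= 8
Feasible x range (need y >= 0): 0 <= x <= min(8/3, 8/1) => x in {0, ..., 2}.
Enumerate feasible integer points row by row (the coefficient of y is 2 > 0, so for each x the largest feasible y gives the best value):
  x = 0: y <= min((8 - 3*0)/3, (8 - 1*0)/2) => y in {0, ..., 2}; best 4*0 + 2*2 = 4
  x = 1: y <= min((8 - 3*1)/3, (8 - 1*1)/2) => y in {0, ..., 1}; best 4*1 + 2*1 = 6
  x = 2: y <= min((8 - 3*2)/3, (8 - 1*2)/2) => y in {0}; best 4*2 + 2*0 = 8
The maximum 4x + 2y = 8 is achieved at x = 2, y = 0.
Check: 3*2 + 3*0 = 6 <= 8 and 1*2 + 2*0 = 2 <= 8.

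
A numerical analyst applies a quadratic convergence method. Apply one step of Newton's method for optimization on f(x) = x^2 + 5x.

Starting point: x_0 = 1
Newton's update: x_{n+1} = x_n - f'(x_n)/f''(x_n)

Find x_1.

f(x) = x^2 + 5x
f'(x) = 2x + (5), f''(x) = 2
Newton step: x_1 = x_0 - f'(x_0)/f''(x_0)
f'(1) = 7
x_1 = 1 - 7/2 = -5/2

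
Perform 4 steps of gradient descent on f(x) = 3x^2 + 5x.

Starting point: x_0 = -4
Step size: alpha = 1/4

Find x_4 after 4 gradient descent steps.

f(x) = 3x^2 + 5x, f'(x) = 6x + (5)
Step 1: f'(-4) = -19, x_1 = -4 - 1/4 * -19 = 3/4
Step 2: f'(3/4) = 19/2, x_2 = 3/4 - 1/4 * 19/2 = -13/8
Step 3: f'(-13/8) = -19/4, x_3 = -13/8 - 1/4 * -19/4 = -7/16
Step 4: f'(-7/16) = 19/8, x_4 = -7/16 - 1/4 * 19/8 = -33/32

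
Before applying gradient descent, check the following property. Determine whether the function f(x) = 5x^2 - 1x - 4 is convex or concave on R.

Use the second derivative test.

f(x) = 5x^2 - 1x - 4
f'(x) = 10x - 1
f''(x) = 10
Since f''(x) = 10 > 0 for all x, f is convex on R.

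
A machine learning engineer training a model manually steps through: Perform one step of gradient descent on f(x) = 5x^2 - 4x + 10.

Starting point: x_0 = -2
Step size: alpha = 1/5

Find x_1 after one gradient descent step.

f(x) = 5x^2 - 4x + 10
f'(x) = 10x - 4
f'(-2) = 10*-2 + (-4) = -24
x_1 = x_0 - alpha * f'(x_0) = -2 - 1/5 * -24 = 14/5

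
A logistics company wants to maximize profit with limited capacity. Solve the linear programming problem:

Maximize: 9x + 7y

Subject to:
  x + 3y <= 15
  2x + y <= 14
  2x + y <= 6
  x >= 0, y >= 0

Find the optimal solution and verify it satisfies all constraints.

Feasible vertices: (0, 0), (0, 5), (3/5, 24/5), (3, 0)
Objective 9x + 7y at each vertex:
  (0, 0): 0
  (0, 5): 35
  (3/5, 24/5): 39
  (3, 0): 27
Maximum is 39 at (3/5, 24/5).
Verify constraints at (x, y) = (3/5, 24/5):
  1*(3/5) + 3*(24/5) = 15 <= 15 (active)
  2*(3/5) + 1*(24/5) = 6 <= 14
  2*(3/5) + 1*(24/5) = 6 <= 6 (active)
  x = 3/5 >= 0, y = 24/5 >= 0. All constraints satisfied.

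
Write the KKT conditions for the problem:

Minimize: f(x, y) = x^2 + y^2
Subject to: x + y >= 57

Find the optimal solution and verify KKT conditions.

KKT conditions for min x^2 + y^2 s.t. x + y >= 57:
Stationarity: 2x = mu, 2y = mu
So x = y = mu/2.
Complementary slackness: mu*(x + y - 57) = 0
Primal feasibility: x + y >= 57; dual feasibility: mu >= 0
If mu = 0 then x = y = 0, but 0 + 0 < 57 is infeasible, so the constraint is active.
Constraint active: x + y = 2*(mu/2) = 57 => mu = 57
x = y = 57/2, f = 3249/2
Verify: stationarity 2*(57/2) = 57 = mu; primal 57/2 + 57/2 = 57 >= 57; dual mu = 57 >= 0; complementary slackness 57*(57 - 57) = 0. All KKT conditions hold.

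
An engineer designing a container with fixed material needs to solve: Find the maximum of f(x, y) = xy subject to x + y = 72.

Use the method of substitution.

Substitute y = 72 - x into f(x,y) = xy:
g(x) = x(72 - x) = 72x - x^2
g'(x) = 72 - 2x = 0  =>  x = 36
y = 72 - 36 = 36
Maximum value = 36 * 36 = 1296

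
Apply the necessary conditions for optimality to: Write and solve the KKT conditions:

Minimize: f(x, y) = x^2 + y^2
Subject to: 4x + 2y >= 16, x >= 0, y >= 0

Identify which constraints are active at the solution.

KKT conditions for min x^2 + y^2 s.t. 4x + 2y >= 16, x >= 0, y >= 0:
Stationarity: 2x = mu*4 + mu_x, 2y = mu*2 + mu_y, with mu, mu_x, mu_y >= 0
Complementary slackness: mu*(4x + 2y - 16) = 0, mu_x*x = 0, mu_y*y = 0
(0, 0) is infeasible (4*0 + 2*0 < 16), so if mu = 0 stationarity would force x = mu_x/2 >= 0, y = mu_y/2 >= 0 with mu_x*x = mu_y*y = 0, i.e. x = y = 0: contradiction. Hence mu > 0 and 4x + 2y = 16 is active.
Try x > 0, y > 0 (so mu_x = mu_y = 0): x = 4*mu/2, y = 2*mu/2
Substitute: 4*(4*mu/2) + 2*(2*mu/2) = 16
  mu*20/2 = 16 => mu = 8/5
x* = 16/5 > 0, y* = 8/5 > 0, consistent with mu_x = mu_y = 0.
f is convex and the constraints are linear, so this KKT point is the global minimum.
f* = 64/5
Active constraints: 4x + 2y >= 16 (holds with equality, mu = 8/5 > 0); x >= 0 and y >= 0 are inactive (mu_x = mu_y = 0).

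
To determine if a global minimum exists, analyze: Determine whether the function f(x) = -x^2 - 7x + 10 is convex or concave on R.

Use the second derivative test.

f(x) = -x^2 - 7x + 10
f'(x) = -2x - 7
f''(x) = -2
Since f''(x) = -2 < 0 for all x, f is concave on R.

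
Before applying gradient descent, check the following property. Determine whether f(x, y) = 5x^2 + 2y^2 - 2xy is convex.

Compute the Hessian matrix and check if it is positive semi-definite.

f(x,y) = 5x^2 + 2y^2 - 2xy
Hessian H = [[10, -2], [-2, 4]]
trace(H) = 14, det(H) = 36
Eigenvalues: (14 +/- sqrt(52)) / 2 = 10.61, 3.394
Since both eigenvalues > 0, f is convex.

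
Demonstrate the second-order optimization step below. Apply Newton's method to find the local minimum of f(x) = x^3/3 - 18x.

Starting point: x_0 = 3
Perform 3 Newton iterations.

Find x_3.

f(x) = x^3/3 - 18x
f'(x) = x^2 - 18, f''(x) = 2x
Newton update: x_{n+1} = x_n - (x_n^2 - 18)/(2*x_n)
Step 1: x_0 = 3, f'=-9, f''=6, x_1 = 9/2
Step 2: x_1 = 9/2, f'=9/4, f''=9, x_2 = 17/4
Step 3: x_2 = 17/4, f'=1/16, f''=17/2, x_3 = 577/136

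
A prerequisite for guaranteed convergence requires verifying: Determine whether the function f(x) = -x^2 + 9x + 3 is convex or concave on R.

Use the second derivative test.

f(x) = -x^2 + 9x + 3
f'(x) = -2x + 9
f''(x) = -2
Since f''(x) = -2 < 0 for all x, f is concave on R.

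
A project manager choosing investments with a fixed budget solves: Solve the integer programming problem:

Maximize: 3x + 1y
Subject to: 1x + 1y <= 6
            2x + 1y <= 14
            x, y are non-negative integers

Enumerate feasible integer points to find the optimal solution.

Constraint 1: 1x + 1y <= 6
Constraint 2: 2x + 1y <= 14
Feasible x range (need y >= 0): 0 <= x <= min(6/1, 14/2) => x in {0, ..., 6}.
Enumerate feasible integer points row by row (the coefficient of y is 1 > 0, so for each x the largest feasible y gives the best value):
  x = 0: y <= min((6 - 1*0)/1, (14 - 2*0)/1) => y in {0, ..., 6}; best 3*0 + 1*6 = 6
  x = 1: y <= min((6 - 1*1)/1, (14 - 2*1)/1) => y in {0, ..., 5}; best 3*1 + 1*5 = 8
  x = 2: y <= min((6 - 1*2)/1, (14 - 2*2)/1) => y in {0, ..., 4}; best 3*2 + 1*4 = 10
  x = 3: y <= min((6 - 1*3)/1, (14 - 2*3)/1) => y in {0, ..., 3}; best 3*3 + 1*3 = 12
  x = 4: y <= min((6 - 1*4)/1, (14 - 2*4)/1) => y in {0, ..., 2}; best 3*4 + 1*2 = 14
  x = 5: y <= min((6 - 1*5)/1, (14 - 2*5)/1) => y in {0, ..., 1}; best 3*5 + 1*1 = 16
  x = 6: y <= min((6 - 1*6)/1, (14 - 2*6)/1) => y in {0}; best 3*6 + 1*0 = 18
The maximum 3x + 1y = 18 is achieved at x = 6, y = 0.
Check: 1*6 + 1*0 = 6 <= 6 and 2*6 + 1*0 = 12 <= 14.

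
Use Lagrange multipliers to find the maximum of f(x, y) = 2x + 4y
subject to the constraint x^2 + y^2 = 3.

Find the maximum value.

Set up Lagrange conditions: grad f = lambda * grad g
  2 = 2*lambda*x
  4 = 2*lambda*y
From these: x/y = 2/4, so x = 2t, y = 4t for some t.
Substitute into constraint: (2t)^2 + (4t)^2 = 3
  t^2 * 20 = 3
  t = sqrt(3/20)
Maximum = 2*x + 4*y = (2^2 + 4^2)*t = 20 * sqrt(3/20) = sqrt(60)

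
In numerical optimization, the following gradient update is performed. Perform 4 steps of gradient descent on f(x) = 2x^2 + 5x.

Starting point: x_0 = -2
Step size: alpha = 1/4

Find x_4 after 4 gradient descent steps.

f(x) = 2x^2 + 5x, f'(x) = 4x + (5)
Step 1: f'(-2) = -3, x_1 = -2 - 1/4 * -3 = -5/4
Step 2: f'(-5/4) = 0, x_2 = -5/4 - 1/4 * 0 = -5/4
Step 3: f'(-5/4) = 0, x_3 = -5/4 - 1/4 * 0 = -5/4
Step 4: f'(-5/4) = 0, x_4 = -5/4 - 1/4 * 0 = -5/4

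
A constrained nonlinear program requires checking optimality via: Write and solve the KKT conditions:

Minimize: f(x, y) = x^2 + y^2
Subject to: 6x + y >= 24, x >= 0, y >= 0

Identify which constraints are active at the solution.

KKT conditions for min x^2 + y^2 s.t. 6x + 1y >= 24, x >= 0, y >= 0:
Stationarity: 2x = mu*6 + mu_x, 2y = mu*1 + mu_y, with mu, mu_x, mu_y >= 0
Complementary slackness: mu*(6x + y - 24) = 0, mu_x*x = 0, mu_y*y = 0
(0, 0) is infeasible (6*0 + 1*0 < 24), so if mu = 0 stationarity would force x = mu_x/2 >= 0, y = mu_y/2 >= 0 with mu_x*x = mu_y*y = 0, i.e. x = y = 0: contradiction. Hence mu > 0 and 6x + y = 24 is active.
Try x > 0, y > 0 (so mu_x = mu_y = 0): x = 6*mu/2, y = 1*mu/2
Substitute: 6*(6*mu/2) + 1*(1*mu/2) = 24
  mu*37/2 = 24 => mu = 48/37
x* = 144/37 > 0, y* = 24/37 > 0, consistent with mu_x = mu_y = 0.
f is convex and the constraints are linear, so this KKT point is the global minimum.
f* = 576/37
Active constraints: 6x + y >= 24 (holds with equality, mu = 48/37 > 0); x >= 0 and y >= 0 are inactive (mu_x = mu_y = 0).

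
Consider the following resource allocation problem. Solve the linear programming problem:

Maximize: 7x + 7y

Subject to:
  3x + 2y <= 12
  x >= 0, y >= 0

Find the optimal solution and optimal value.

The feasible region has vertices at [(0, 0), (4, 0), (0, 6)].
Checking objective 7x + 7y at each vertex:
  (0, 0): 7*0 + 7*0 = 0
  (4, 0): 7*4 + 7*0 = 28
  (0, 6): 7*0 + 7*6 = 42
Maximum is 42 at (0, 6).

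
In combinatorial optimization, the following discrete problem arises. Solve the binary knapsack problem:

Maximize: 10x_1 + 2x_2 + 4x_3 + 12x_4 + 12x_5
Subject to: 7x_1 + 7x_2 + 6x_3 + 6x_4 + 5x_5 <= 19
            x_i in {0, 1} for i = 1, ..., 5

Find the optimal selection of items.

Items: item 1 (v=10, w=7), item 2 (v=2, w=7), item 3 (v=4, w=6), item 4 (v=12, w=6), item 5 (v=12, w=5)
Capacity: 19
Checking all 32 subsets (w = total weight, v = total value):
  {}: w = 0, v = 0
  {1}: w = 7, v = 10
  {2}: w = 7, v = 2
  {3}: w = 6, v = 4
  {4}: w = 6, v = 12
  {5}: w = 5, v = 12
  {1, 2}: w = 14, v = 12
  {1, 3}: w = 13, v = 14
  {1, 4}: w = 13, v = 22
  {1, 5}: w = 12, v = 22
  {2, 3}: w = 13, v = 6
  {2, 4}: w = 13, v = 14
  {2, 5}: w = 12, v = 14
  {3, 4}: w = 12, v = 16
  {3, 5}: w = 11, v = 16
  {4, 5}: w = 11, v = 24
  {1, 2, 3}: w = 20 > 19, infeasible
  {1, 2, 4}: w = 20 > 19, infeasible
  {1, 2, 5}: w = 19, v = 24
  {1, 3, 4}: w = 19, v = 26
  {1, 3, 5}: w = 18, v = 26
  {1, 4, 5}: w = 18, v = 34
  {2, 3, 4}: w = 19, v = 18
  {2, 3, 5}: w = 18, v = 18
  {2, 4, 5}: w = 18, v = 26
  {3, 4, 5}: w = 17, v = 28
  {1, 2, 3, 4}: w = 26 > 19, infeasible
  {1, 2, 3, 5}: w = 25 > 19, infeasible
  {1, 2, 4, 5}: w = 25 > 19, infeasible
  {1, 3, 4, 5}: w = 24 > 19, infeasible
  {2, 3, 4, 5}: w = 24 > 19, infeasible
  {1, 2, 3, 4, 5}: w = 31 > 19, infeasible
Best feasible subset: items [1, 4, 5]
Total weight: 18 <= 19, total value: 34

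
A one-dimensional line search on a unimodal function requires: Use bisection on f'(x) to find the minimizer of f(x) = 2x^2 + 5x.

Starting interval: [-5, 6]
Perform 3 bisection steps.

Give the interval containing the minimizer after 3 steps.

Finding critical point of f(x) = 2x^2 + 5x using bisection on f'(x) = 4x + 5.
f'(x) = 0 when x = -5/4.
Starting interval: [-5, 6]
Step 1: mid = 1/2, f'(mid) = 7, new interval = [-5, 1/2]
Step 2: mid = -9/4, f'(mid) = -4, new interval = [-9/4, 1/2]
Step 3: mid = -7/8, f'(mid) = 3/2, new interval = [-9/4, -7/8]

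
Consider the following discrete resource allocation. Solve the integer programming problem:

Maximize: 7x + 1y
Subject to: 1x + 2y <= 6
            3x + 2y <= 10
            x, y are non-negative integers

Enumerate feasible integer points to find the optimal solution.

Constraint 1: 1x + 2y <= 6
Constraint 2: 3x + 2y <= 10
Feasible x range (need y >= 0): 0 <= x <= min(6/1, 10/3) => x in {0, ..., 3}.
Enumerate feasible integer points row by row (the coefficient of y is 1 > 0, so for each x the largest feasible y gives the best value):
  x = 0: y <= min((6 - 1*0)/2, (10 - 3*0)/2) => y in {0, ..., 3}; best 7*0 + 1*3 = 3
  x = 1: y <= min((6 - 1*1)/2, (10 - 3*1)/2) => y in {0, ..., 2}; best 7*1 + 1*2 = 9
  x = 2: y <= min((6 - 1*2)/2, (10 - 3*2)/2) => y in {0, ..., 2}; best 7*2 + 1*2 = 16
  x = 3: y <= min((6 - 1*3)/2, (10 - 3*3)/2) => y in {0}; best 7*3 + 1*0 = 21
The maximum 7x + 1y = 21 is achieved at x = 3, y = 0.
Check: 1*3 + 2*0 = 3 <= 6 and 3*3 + 2*0 = 9 <= 10.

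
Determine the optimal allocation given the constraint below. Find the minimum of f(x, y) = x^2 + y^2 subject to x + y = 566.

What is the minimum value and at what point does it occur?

Substitute y = 566 - x into f(x,y) = x^2 + y^2:
g(x) = x^2 + (566 - x)^2 = 2x^2 - 1132x + 320356
g'(x) = 4x - 1132 = 0  =>  x = 283
y = 566 - 283 = 283
Minimum value = 283^2 + 283^2 = 160178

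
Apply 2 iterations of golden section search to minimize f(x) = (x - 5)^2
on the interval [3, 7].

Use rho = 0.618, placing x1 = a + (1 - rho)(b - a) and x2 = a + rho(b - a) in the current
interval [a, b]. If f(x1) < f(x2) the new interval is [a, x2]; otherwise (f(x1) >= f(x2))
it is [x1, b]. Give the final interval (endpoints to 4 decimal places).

Golden section search for min of f(x) = (x - 5)^2 on [3, 7].
Each step: x1 = a + (1 - rho)(b - a), x2 = a + rho(b - a); if f(x1) < f(x2) keep [a, x2], otherwise keep [x1, b].
Step 1: [3.0000, 7.0000], x1=4.5280 (f=0.2228), x2=5.4720 (f=0.2228); f(x1) = f(x2) (tie, not '<') => keep [4.5280, 7.0000]
Step 2: [4.5280, 7.0000], x1=5.4723 (f=0.2231), x2=6.0557 (f=1.1145); f(x1) < f(x2) => keep [4.5280, 6.0557]
Final interval: [4.5280, 6.0557]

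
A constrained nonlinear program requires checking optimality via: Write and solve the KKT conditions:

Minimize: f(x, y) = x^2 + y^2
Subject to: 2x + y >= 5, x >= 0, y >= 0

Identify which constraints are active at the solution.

KKT conditions for min x^2 + y^2 s.t. 2x + 1y >= 5, x >= 0, y >= 0:
Stationarity: 2x = mu*2 + mu_x, 2y = mu*1 + mu_y, with mu, mu_x, mu_y >= 0
Complementary slackness: mu*(2x + y - 5) = 0, mu_x*x = 0, mu_y*y = 0
(0, 0) is infeasible (2*0 + 1*0 < 5), so if mu = 0 stationarity would force x = mu_x/2 >= 0, y = mu_y/2 >= 0 with mu_x*x = mu_y*y = 0, i.e. x = y = 0: contradiction. Hence mu > 0 and 2x + y = 5 is active.
Try x > 0, y > 0 (so mu_x = mu_y = 0): x = 2*mu/2, y = 1*mu/2
Substitute: 2*(2*mu/2) + 1*(1*mu/2) = 5
  mu*5/2 = 5 => mu = 2
x* = 2 > 0, y* = 1 > 0, consistent with mu_x = mu_y = 0.
f is convex and the constraints are linear, so this KKT point is the global minimum.
f* = 5
Active constraints: 2x + y >= 5 (holds with equality, mu = 2 > 0); x >= 0 and y >= 0 are inactive (mu_x = mu_y = 0).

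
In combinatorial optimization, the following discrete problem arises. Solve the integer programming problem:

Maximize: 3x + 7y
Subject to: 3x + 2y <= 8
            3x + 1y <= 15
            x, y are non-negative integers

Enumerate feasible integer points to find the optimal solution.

Constraint 1: 3x + 2y <= 8
Constraint 2: 3x + 1y <= 15
Feasible x range (need y >= 0): 0 <= x <= min(8/3, 15/3) => x in {0, ..., 2}.
Enumerate feasible integer points row by row (the coefficient of y is 7 > 0, so for each x the largest feasible y gives the best value):
  x = 0: y <= min((8 - 3*0)/2, (15 - 3*0)/1) => y in {0, ..., 4}; best 3*0 + 7*4 = 28
  x = 1: y <= min((8 - 3*1)/2, (15 - 3*1)/1) => y in {0, ..., 2}; best 3*1 + 7*2 = 17
  x = 2: y <= min((8 - 3*2)/2, (15 - 3*2)/1) => y in {0, ..., 1}; best 3*2 + 7*1 = 13
The maximum 3x + 7y = 28 is achieved at x = 0, y = 4.
Check: 3*0 + 2*4 = 8 <= 8 and 3*0 + 1*4 = 4 <= 15.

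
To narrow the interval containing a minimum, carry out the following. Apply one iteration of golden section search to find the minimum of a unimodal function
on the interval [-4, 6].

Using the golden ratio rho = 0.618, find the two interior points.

Golden section search on [-4, 6].
Golden ratio rho = 0.618 (approx).
Interior points:
  x_1 = -4 + (1-0.618)*10 = -0.1800
  x_2 = -4 + 0.618*10 = 2.1800
Compare f(x_1) and f(x_2) to determine which subinterval to keep.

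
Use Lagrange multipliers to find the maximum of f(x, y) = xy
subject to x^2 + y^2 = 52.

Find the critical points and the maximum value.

Lagrange conditions: y = 2*lambda*x and x = 2*lambda*y
If x = 0 then y = 0, violating the constraint, so x, y != 0.
Dividing: y/x = x/y => x^2 = y^2 => y = x or y = -x
Constraint: 2x^2 = 52 => x^2 = 26 => x = +/-sqrt(26)
Critical points: (sqrt(26), sqrt(26)), (-sqrt(26), -sqrt(26)), (sqrt(26), -sqrt(26)), (-sqrt(26), sqrt(26))
  y = x:  xy = x^2 = 26  at (sqrt(26), sqrt(26)) and (-sqrt(26), -sqrt(26))
  y = -x: xy = -x^2 = -26 at (sqrt(26), -sqrt(26)) and (-sqrt(26), sqrt(26))
Maximum xy = 26 at (sqrt(26), sqrt(26)) and (-sqrt(26), -sqrt(26))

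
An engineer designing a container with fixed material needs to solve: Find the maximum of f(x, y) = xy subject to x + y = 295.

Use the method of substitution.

Substitute y = 295 - x into f(x,y) = xy:
g(x) = x(295 - x) = 295x - x^2
g'(x) = 295 - 2x = 0  =>  x = 295/2
y = 295 - 295/2 = 295/2
Maximum value = (295/2) * (295/2) = 87025/4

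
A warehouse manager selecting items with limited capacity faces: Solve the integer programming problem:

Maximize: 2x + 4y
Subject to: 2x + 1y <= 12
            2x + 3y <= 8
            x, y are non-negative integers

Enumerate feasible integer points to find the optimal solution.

Constraint 1: 2x + 1y <= 12
Constraint 2: 2x + 3y <= 8
Feasible x range (need y >= 0): 0 <= x <= min(12/2, 8/2) => x in {0, ..., 4}.
Enumerate feasible integer points row by row (the coefficient of y is 4 > 0, so for each x the largest feasible y gives the best value):
  x = 0: y <= min((12 - 2*0)/1, (8 - 2*0)/3) => y in {0, ..., 2}; best 2*0 + 4*2 = 8
  x = 1: y <= min((12 - 2*1)/1, (8 - 2*1)/3) => y in {0, ..., 2}; best 2*1 + 4*2 = 10
  x = 2: y <= min((12 - 2*2)/1, (8 - 2*2)/3) => y in {0, ..., 1}; best 2*2 + 4*1 = 8
  x = 3: y <= min((12 - 2*3)/1, (8 - 2*3)/3) => y in {0}; best 2*3 + 4*0 = 6
  x = 4: y <= min((12 - 2*4)/1, (8 - 2*4)/3) => y in {0}; best 2*4 + 4*0 = 8
The maximum 2x + 4y = 10 is achieved at x = 1, y = 2.
Check: 2*1 + 1*2 = 4 <= 12 and 2*1 + 3*2 = 8 <= 8.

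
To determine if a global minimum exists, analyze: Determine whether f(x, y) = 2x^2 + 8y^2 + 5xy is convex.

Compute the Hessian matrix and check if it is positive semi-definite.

f(x,y) = 2x^2 + 8y^2 + 5xy
Hessian H = [[4, 5], [5, 16]]
trace(H) = 20, det(H) = 39
Eigenvalues: (20 +/- sqrt(244)) / 2 = 17.81, 2.19
Since both eigenvalues > 0, f is convex.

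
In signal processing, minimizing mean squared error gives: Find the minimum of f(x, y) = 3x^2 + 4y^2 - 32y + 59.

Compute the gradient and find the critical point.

f(x,y) = 3x^2 + 4y^2 - 32y + 59
df/dx = 6x + (0) = 0  =>  x = 0
df/dy = 8y + (-32) = 0  =>  y = 4
f(0, 4) = 3*(0)^2 + 4*(4)^2 + -32*(4) + 59 = -5
Hessian is diagonal with entries 6, 8 > 0, so this is a minimum.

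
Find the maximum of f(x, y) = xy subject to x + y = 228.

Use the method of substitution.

Substitute y = 228 - x into f(x,y) = xy:
g(x) = x(228 - x) = 228x - x^2
g'(x) = 228 - 2x = 0  =>  x = 114
y = 228 - 114 = 114
Maximum value = 114 * 114 = 12996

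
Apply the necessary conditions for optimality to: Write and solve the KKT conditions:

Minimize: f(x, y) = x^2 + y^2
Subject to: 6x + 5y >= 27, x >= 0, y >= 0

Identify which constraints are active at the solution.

KKT conditions for min x^2 + y^2 s.t. 6x + 5y >= 27, x >= 0, y >= 0:
Stationarity: 2x = mu*6 + mu_x, 2y = mu*5 + mu_y, with mu, mu_x, mu_y >= 0
Complementary slackness: mu*(6x + 5y - 27) = 0, mu_x*x = 0, mu_y*y = 0
(0, 0) is infeasible (6*0 + 5*0 < 27), so if mu = 0 stationarity would force x = mu_x/2 >= 0, y = mu_y/2 >= 0 with mu_x*x = mu_y*y = 0, i.e. x = y = 0: contradiction. Hence mu > 0 and 6x + 5y = 27 is active.
Try x > 0, y > 0 (so mu_x = mu_y = 0): x = 6*mu/2, y = 5*mu/2
Substitute: 6*(6*mu/2) + 5*(5*mu/2) = 27
  mu*61/2 = 27 => mu = 54/61
x* = 162/61 > 0, y* = 135/61 > 0, consistent with mu_x = mu_y = 0.
f is convex and the constraints are linear, so this KKT point is the global minimum.
f* = 729/61
Active constraints: 6x + 5y >= 27 (holds with equality, mu = 54/61 > 0); x >= 0 and y >= 0 are inactive (mu_x = mu_y = 0).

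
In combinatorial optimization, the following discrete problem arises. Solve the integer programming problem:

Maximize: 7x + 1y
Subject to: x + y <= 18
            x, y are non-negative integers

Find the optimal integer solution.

Objective: 7x + 1y, constraint: x + y <= 18
Coefficient of x is 7 >= coefficient of y is 1, so allocate the entire budget to x.
Optimal: x = 18, y = 0, value = 126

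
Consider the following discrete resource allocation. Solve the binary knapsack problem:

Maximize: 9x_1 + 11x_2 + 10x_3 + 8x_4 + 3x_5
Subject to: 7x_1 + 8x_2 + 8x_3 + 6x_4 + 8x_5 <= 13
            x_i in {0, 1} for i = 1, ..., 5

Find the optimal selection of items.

Items: item 1 (v=9, w=7), item 2 (v=11, w=8), item 3 (v=10, w=8), item 4 (v=8, w=6), item 5 (v=3, w=8)
Capacity: 13
Checking all 32 subsets (w = total weight, v = total value):
  {}: w = 0, v = 0
  {1}: w = 7, v = 9
  {2}: w = 8, v = 11
  {3}: w = 8, v = 10
  {4}: w = 6, v = 8
  {5}: w = 8, v = 3
  {1, 2}: w = 15 > 13, infeasible
  {1, 3}: w = 15 > 13, infeasible
  {1, 4}: w = 13, v = 17
  {1, 5}: w = 15 > 13, infeasible
  {2, 3}: w = 16 > 13, infeasible
  {2, 4}: w = 14 > 13, infeasible
  {2, 5}: w = 16 > 13, infeasible
  {3, 4}: w = 14 > 13, infeasible
  {3, 5}: w = 16 > 13, infeasible
  {4, 5}: w = 14 > 13, infeasible
  {1, 2, 3}: w = 23 > 13, infeasible
  {1, 2, 4}: w = 21 > 13, infeasible
  {1, 2, 5}: w = 23 > 13, infeasible
  {1, 3, 4}: w = 21 > 13, infeasible
  {1, 3, 5}: w = 23 > 13, infeasible
  {1, 4, 5}: w = 21 > 13, infeasible
  {2, 3, 4}: w = 22 > 13, infeasible
  {2, 3, 5}: w = 24 > 13, infeasible
  {2, 4, 5}: w = 22 > 13, infeasible
  {3, 4, 5}: w = 22 > 13, infeasible
  {1, 2, 3, 4}: w = 29 > 13, infeasible
  {1, 2, 3, 5}: w = 31 > 13, infeasible
  {1, 2, 4, 5}: w = 29 > 13, infeasible
  {1, 3, 4, 5}: w = 29 > 13, infeasible
  {2, 3, 4, 5}: w = 30 > 13, infeasible
  {1, 2, 3, 4, 5}: w = 37 > 13, infeasible
Best feasible subset: items [1, 4]
Total weight: 13 <= 13, total value: 17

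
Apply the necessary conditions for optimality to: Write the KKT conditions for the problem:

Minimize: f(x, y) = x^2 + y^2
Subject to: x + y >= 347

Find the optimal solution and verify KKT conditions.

KKT conditions for min x^2 + y^2 s.t. x + y >= 347:
Stationarity: 2x = mu, 2y = mu
So x = y = mu/2.
Complementary slackness: mu*(x + y - 347) = 0
Primal feasibility: x + y >= 347; dual feasibility: mu >= 0
If mu = 0 then x = y = 0, but 0 + 0 < 347 is infeasible, so the constraint is active.
Constraint active: x + y = 2*(mu/2) = 347 => mu = 347
x = y = 347/2, f = 120409/2
Verify: stationarity 2*(347/2) = 347 = mu; primal 347/2 + 347/2 = 347 >= 347; dual mu = 347 >= 0; complementary slackness 347*(347 - 347) = 0. All KKT conditions hold.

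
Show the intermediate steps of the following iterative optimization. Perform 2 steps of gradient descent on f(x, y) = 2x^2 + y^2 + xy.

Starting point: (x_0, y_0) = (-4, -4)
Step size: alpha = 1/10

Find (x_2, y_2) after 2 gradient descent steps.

f(x,y) = 2x^2 + y^2 + xy
grad_x = 4x + 1y, grad_y = 2y + 1x
Step 1: grad = (-20, -12), (-2, -14/5)
Step 2: grad = (-54/5, -38/5), (-23/25, -51/25)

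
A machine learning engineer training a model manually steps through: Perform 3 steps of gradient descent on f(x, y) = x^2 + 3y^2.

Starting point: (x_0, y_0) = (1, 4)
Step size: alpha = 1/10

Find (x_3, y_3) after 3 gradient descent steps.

f(x,y) = x^2 + 3y^2
grad_x = 2x + 0y, grad_y = 6y + 0x
Step 1: grad = (2, 24), (4/5, 8/5)
Step 2: grad = (8/5, 48/5), (16/25, 16/25)
Step 3: grad = (32/25, 96/25), (64/125, 32/125)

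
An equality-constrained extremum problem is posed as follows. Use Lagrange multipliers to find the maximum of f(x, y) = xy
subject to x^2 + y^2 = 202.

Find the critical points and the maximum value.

Lagrange conditions: y = 2*lambda*x and x = 2*lambda*y
If x = 0 then y = 0, violating the constraint, so x, y != 0.
Dividing: y/x = x/y => x^2 = y^2 => y = x or y = -x
Constraint: 2x^2 = 202 => x^2 = 101 => x = +/-sqrt(101)
Critical points: (sqrt(101), sqrt(101)), (-sqrt(101), -sqrt(101)), (sqrt(101), -sqrt(101)), (-sqrt(101), sqrt(101))
  y = x:  xy = x^2 = 101  at (sqrt(101), sqrt(101)) and (-sqrt(101), -sqrt(101))
  y = -x: xy = -x^2 = -101 at (sqrt(101), -sqrt(101)) and (-sqrt(101), sqrt(101))
Maximum xy = 101 at (sqrt(101), sqrt(101)) and (-sqrt(101), -sqrt(101))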